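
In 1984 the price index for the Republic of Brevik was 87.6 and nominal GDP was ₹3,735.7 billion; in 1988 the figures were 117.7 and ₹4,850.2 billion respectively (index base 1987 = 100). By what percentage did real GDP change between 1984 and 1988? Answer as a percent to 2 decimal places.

-3.37%

Real GDP 1984 = 3735.7 / 0.876 = 4264.50.
Real GDP 1988 = 4850.2 / 1.177 = 4120.82.
Real growth = 4120.82 / 4264.50 − 1 = -0.0337.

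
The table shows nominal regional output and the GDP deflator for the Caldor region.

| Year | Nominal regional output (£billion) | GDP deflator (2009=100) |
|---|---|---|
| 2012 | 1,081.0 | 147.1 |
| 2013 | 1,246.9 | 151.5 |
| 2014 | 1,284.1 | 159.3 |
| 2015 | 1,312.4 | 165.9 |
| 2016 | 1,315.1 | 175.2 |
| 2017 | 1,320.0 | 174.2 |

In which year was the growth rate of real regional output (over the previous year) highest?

2013: real = 1246.9/1.515 = 823.04; growth vs 2012 (734.87) = 12.00%.
2014: real = 1284.1/1.593 = 806.09; growth vs 2013 (823.04) = -2.06%.
2015: real = 1312.4/1.659 = 791.08; growth vs 2014 (806.09) = -1.86%.
2016: real = 1315.1/1.752 = 750.63; growth vs 2015 (791.08) = -5.11%.
2017: real = 1320.0/1.742 = 757.75; growth vs 2016 (750.63) = 0.95%.

2013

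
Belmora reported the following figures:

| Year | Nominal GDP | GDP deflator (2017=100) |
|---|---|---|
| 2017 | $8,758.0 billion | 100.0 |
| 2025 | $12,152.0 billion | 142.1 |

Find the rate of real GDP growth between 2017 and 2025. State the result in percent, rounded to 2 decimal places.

Deflate each year: 2017 → 8758.0/1.000 = 8758.00; 2025 → 12152.0/1.421 = 8551.72.
So real GDP changed by 8551.72/8758.00 − 1 = -0.0236, i.e. -2.36%.

-2.36%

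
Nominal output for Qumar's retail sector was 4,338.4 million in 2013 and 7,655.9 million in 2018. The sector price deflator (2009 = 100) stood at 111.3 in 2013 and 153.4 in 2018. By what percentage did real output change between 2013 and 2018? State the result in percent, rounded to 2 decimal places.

28.04%

Real output 2013 = 4338.4 / 1.113 = 3897.93.
Real output 2018 = 7655.9 / 1.534 = 4990.81.
Real growth = 4990.81 / 3897.93 − 1 = 0.2804.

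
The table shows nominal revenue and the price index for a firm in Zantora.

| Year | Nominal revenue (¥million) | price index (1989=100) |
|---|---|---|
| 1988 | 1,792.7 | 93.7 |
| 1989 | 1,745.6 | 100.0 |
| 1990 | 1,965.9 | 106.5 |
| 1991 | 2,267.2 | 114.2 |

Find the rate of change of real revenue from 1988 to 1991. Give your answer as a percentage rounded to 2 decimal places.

3.77%

Real revenue 1988 = 1792.7/0.937 = 1913.23.
Real revenue 1991 = 2267.2/1.142 = 1985.29.
Change = 1985.29/1913.23 − 1 = 0.0377.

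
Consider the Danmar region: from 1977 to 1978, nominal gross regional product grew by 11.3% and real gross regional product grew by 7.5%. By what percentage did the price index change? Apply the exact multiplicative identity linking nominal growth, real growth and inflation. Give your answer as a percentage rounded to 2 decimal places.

(1 + g_nom) = (1 + g_real)(1 + π), so π = 1.1130 / 1.0750 − 1 = 0.03535.

3.53%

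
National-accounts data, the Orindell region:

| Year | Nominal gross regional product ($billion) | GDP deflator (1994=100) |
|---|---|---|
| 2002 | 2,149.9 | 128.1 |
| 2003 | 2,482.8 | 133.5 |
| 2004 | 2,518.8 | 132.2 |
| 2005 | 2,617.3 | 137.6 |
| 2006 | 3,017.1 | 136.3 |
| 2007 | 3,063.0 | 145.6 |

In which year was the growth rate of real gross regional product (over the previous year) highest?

2006

2003: real = 2482.8/1.335 = 1859.78; growth vs 2002 (1678.30) = 10.81%.
2004: real = 2518.8/1.322 = 1905.30; growth vs 2003 (1859.78) = 2.45%.
2005: real = 2617.3/1.376 = 1902.11; growth vs 2004 (1905.30) = -0.17%.
2006: real = 3017.1/1.363 = 2213.57; growth vs 2005 (1902.11) = 16.37%.
2007: real = 3063.0/1.456 = 2103.71; growth vs 2006 (2213.57) = -4.96%.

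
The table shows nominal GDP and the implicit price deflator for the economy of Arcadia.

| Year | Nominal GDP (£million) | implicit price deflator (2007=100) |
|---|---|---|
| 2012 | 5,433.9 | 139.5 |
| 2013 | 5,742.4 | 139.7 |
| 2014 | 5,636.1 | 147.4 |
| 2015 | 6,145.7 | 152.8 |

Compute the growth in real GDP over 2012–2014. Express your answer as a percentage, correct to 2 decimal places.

Real GDP 2012 = 5433.9/1.395 = 3895.27.
Real GDP 2014 = 5636.1/1.474 = 3823.68.
Change = 3823.68/3895.27 − 1 = -0.0184.

-1.84%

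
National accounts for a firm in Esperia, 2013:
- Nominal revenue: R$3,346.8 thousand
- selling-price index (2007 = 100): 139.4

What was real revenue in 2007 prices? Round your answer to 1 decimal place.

Real revenue = Nominal / (selling-price index/100) = 3346.8 / 1.394 = 2400.86.

R$2,400.9 thousand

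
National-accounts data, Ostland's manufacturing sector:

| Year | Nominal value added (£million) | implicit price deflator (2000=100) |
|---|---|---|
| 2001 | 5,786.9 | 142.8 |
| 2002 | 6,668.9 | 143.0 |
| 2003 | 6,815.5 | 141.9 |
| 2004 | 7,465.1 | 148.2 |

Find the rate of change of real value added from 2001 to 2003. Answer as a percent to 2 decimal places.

18.52%

Real value added 2001 = 5786.9/1.428 = 4052.45.
Real value added 2003 = 6815.5/1.419 = 4803.03.
Change = 4803.03/4052.45 − 1 = 0.1852.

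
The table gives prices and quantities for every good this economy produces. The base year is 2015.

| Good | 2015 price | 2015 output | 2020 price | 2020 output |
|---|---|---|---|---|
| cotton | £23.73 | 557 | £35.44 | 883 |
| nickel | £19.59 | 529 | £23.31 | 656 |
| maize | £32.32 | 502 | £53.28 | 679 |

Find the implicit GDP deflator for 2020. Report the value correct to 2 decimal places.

Nominal GDP 2020 = 35.44·883 + 23.31·656 + 53.28·679 = 82762.00.
Real GDP 2020 (at 2015 prices) = 23.73·883 + 19.59·656 + 32.32·679 = 55749.91.
Deflator = Nominal/Real × 100 = 82762.00/55749.91 × 100 = 148.452.

148.45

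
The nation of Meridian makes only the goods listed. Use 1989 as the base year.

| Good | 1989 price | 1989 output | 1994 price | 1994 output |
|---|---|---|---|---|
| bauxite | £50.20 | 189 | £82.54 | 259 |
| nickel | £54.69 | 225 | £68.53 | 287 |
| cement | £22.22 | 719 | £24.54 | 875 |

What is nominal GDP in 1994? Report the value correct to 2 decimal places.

£62518.47

Nominal GDP 1994 = Σ (p_1994 × q_1994) = 82.54·259 + 68.53·287 + 24.54·875 = 62518.47.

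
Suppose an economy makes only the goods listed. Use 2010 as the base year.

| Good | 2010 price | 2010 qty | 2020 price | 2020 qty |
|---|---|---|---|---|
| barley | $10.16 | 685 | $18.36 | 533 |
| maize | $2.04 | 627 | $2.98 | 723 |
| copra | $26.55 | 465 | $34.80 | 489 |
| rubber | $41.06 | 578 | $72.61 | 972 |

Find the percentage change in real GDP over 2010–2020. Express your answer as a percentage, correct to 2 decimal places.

34.90%

Real GDP 2010 = Nominal GDP 2010 = 10.16·685 + 2.04·627 + 26.55·465 + 41.06·578 = 44317.11.
Real GDP 2020 (at 2010 prices) = 10.16·533 + 2.04·723 + 26.55·489 + 41.06·972 = 59783.47.
Real growth = 59783.47/44317.11 − 1 = 0.3490.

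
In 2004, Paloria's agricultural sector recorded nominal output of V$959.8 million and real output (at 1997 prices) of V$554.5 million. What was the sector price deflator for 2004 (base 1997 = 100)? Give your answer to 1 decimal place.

sector price deflator = (Nominal / Real) × 100 = 959.8 / 554.5 × 100 = 173.09.

173.1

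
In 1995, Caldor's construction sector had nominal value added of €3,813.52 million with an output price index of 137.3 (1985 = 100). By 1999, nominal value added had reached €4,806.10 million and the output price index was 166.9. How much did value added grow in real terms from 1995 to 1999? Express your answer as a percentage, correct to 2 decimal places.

3.68%

Real value added 1995 = 3813.52 / 1.373 = 2777.51.
Real value added 1999 = 4806.10 / 1.669 = 2879.63.
Real growth = 2879.63 / 2777.51 − 1 = 0.0368.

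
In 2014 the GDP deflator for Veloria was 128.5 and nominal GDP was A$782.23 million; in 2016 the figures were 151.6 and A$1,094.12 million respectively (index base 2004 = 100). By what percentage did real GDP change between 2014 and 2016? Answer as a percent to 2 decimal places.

18.56%

Deflate each year: 2014 → 782.23/1.285 = 608.74; 2016 → 1094.12/1.516 = 721.72.
So real GDP changed by 721.72/608.74 − 1 = 0.1856, i.e. 18.56%.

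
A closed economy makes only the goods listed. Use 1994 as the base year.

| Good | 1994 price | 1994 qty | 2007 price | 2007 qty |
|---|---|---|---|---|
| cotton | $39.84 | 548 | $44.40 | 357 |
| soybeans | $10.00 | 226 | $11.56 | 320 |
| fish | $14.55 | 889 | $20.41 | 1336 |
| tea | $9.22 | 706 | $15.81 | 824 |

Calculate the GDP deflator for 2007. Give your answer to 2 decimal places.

134.61

Nominal GDP 2007 = 44.40·357 + 11.56·320 + 20.41·1336 + 15.81·824 = 59845.20.
Real GDP 2007 (at 1994 prices) = 39.84·357 + 10.00·320 + 14.55·1336 + 9.22·824 = 44458.96.
Deflator = Nominal/Real × 100 = 59845.20/44458.96 × 100 = 134.608.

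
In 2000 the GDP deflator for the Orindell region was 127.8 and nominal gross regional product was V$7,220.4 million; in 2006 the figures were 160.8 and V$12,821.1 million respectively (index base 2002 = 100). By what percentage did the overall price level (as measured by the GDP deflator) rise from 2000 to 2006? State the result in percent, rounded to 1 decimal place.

25.8%

Price-level change = 160.8 / 127.8 − 1 = 0.2582.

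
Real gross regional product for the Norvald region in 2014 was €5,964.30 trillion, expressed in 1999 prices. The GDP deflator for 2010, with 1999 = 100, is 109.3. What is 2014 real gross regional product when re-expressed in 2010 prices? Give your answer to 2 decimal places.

Real gross regional product in 2010 prices = Real gross regional product in 1999 prices × (P_2010/P_1999) = 5964.30 × 1.093 = 6518.98.

€6,518.98 trillion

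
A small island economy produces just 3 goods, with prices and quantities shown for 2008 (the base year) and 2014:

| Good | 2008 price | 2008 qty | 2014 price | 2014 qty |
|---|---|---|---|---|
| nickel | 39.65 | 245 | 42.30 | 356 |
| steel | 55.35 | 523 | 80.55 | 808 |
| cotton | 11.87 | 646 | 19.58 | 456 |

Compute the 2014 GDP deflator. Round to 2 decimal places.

Nominal GDP 2014 = 42.30·356 + 80.55·808 + 19.58·456 = 89071.68.
Real GDP 2014 (at 2008 prices) = 39.65·356 + 55.35·808 + 11.87·456 = 64250.92.
Deflator = Nominal/Real × 100 = 89071.68/64250.92 × 100 = 138.631.

138.63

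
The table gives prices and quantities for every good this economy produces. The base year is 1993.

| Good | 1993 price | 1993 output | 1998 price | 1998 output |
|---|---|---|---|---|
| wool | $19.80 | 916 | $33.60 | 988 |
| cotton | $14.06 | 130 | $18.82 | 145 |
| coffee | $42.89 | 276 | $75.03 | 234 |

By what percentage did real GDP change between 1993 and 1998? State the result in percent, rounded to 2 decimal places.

-0.52%

Real GDP 1993 = Nominal GDP 1993 = 19.80·916 + 14.06·130 + 42.89·276 = 31802.24.
Real GDP 1998 (at 1993 prices) = 19.80·988 + 14.06·145 + 42.89·234 = 31637.36.
Real growth = 31637.36/31802.24 − 1 = -0.0052.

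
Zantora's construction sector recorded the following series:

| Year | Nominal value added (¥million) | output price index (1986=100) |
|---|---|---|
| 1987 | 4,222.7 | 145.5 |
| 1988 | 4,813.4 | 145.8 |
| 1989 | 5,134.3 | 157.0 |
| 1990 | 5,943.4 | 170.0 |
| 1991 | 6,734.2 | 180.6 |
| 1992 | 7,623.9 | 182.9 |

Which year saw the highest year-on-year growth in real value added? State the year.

1988: real = 4813.4/1.458 = 3301.37; growth vs 1987 (2902.20) = 13.75%.
1989: real = 5134.3/1.570 = 3270.25; growth vs 1988 (3301.37) = -0.94%.
1990: real = 5943.4/1.700 = 3496.12; growth vs 1989 (3270.25) = 6.91%.
1991: real = 6734.2/1.806 = 3728.79; growth vs 1990 (3496.12) = 6.66%.
1992: real = 7623.9/1.829 = 4168.34; growth vs 1991 (3728.79) = 11.79%.

1988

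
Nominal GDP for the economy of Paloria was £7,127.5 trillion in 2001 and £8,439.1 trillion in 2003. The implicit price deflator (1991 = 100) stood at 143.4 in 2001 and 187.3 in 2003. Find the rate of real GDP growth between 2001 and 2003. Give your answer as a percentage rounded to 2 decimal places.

Deflate each year: 2001 → 7127.5/1.434 = 4970.36; 2003 → 8439.1/1.873 = 4505.66.
So real GDP changed by 4505.66/4970.36 − 1 = -0.0935, i.e. -9.35%.

-9.35%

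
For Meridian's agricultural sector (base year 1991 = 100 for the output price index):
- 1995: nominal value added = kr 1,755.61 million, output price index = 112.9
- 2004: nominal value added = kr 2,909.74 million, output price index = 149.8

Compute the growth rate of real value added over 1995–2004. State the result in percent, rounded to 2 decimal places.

24.91%

Deflate each year: 1995 → 1755.61/1.129 = 1555.01; 2004 → 2909.74/1.498 = 1942.42.
So real value added changed by 1942.42/1555.01 − 1 = 0.2491, i.e. 24.91%.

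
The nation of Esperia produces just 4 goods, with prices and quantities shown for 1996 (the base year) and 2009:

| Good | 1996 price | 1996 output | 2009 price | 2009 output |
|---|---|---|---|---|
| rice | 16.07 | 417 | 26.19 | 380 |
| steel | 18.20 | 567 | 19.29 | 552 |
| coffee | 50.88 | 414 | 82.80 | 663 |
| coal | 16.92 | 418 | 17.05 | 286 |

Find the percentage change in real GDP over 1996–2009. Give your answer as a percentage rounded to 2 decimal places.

21.19%

Real GDP 1996 = Nominal GDP 1996 = 16.07·417 + 18.20·567 + 50.88·414 + 16.92·418 = 45157.47.
Real GDP 2009 (at 1996 prices) = 16.07·380 + 18.20·552 + 50.88·663 + 16.92·286 = 54725.56.
Real growth = 54725.56/45157.47 − 1 = 0.2119.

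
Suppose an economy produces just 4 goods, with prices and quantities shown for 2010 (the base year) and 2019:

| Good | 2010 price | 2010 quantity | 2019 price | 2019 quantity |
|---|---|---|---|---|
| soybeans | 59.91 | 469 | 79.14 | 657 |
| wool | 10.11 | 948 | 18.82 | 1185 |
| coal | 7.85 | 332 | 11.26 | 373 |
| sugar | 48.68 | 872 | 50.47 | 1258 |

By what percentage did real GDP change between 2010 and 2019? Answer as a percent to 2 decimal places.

39.61%

Real GDP 2010 = Nominal GDP 2010 = 59.91·469 + 10.11·948 + 7.85·332 + 48.68·872 = 82737.23.
Real GDP 2019 (at 2010 prices) = 59.91·657 + 10.11·1185 + 7.85·373 + 48.68·1258 = 115508.71.
Real growth = 115508.71/82737.23 − 1 = 0.3961.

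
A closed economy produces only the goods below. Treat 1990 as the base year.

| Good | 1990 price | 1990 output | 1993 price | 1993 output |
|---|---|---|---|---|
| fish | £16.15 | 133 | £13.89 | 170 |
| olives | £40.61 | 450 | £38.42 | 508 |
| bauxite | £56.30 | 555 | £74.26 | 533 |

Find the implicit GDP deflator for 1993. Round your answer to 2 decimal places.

115.13

Nominal GDP 1993 = 13.89·170 + 38.42·508 + 74.26·533 = 61459.24.
Real GDP 1993 (at 1990 prices) = 16.15·170 + 40.61·508 + 56.30·533 = 53383.28.
Deflator = Nominal/Real × 100 = 61459.24/53383.28 × 100 = 115.128.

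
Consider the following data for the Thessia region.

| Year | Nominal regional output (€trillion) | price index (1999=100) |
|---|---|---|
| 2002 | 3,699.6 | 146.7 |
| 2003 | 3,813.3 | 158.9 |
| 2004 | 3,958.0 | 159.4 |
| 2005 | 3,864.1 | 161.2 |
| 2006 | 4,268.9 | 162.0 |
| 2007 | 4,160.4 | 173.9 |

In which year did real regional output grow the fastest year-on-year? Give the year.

2003: real = 3813.3/1.589 = 2399.81; growth vs 2002 (2521.88) = -4.84%.
2004: real = 3958.0/1.594 = 2483.06; growth vs 2003 (2399.81) = 3.47%.
2005: real = 3864.1/1.612 = 2397.08; growth vs 2004 (2483.06) = -3.46%.
2006: real = 4268.9/1.620 = 2635.12; growth vs 2005 (2397.08) = 9.93%.
2007: real = 4160.4/1.739 = 2392.41; growth vs 2006 (2635.12) = -9.21%.

2006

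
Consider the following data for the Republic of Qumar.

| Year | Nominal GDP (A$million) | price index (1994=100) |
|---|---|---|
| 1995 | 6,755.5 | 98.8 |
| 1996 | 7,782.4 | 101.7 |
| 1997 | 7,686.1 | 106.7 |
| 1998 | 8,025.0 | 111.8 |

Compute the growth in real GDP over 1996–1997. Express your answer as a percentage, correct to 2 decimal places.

-5.87%

Real GDP 1996 = 7782.4/1.017 = 7652.31.
Real GDP 1997 = 7686.1/1.067 = 7203.47.
Change = 7203.47/7652.31 − 1 = -0.0587.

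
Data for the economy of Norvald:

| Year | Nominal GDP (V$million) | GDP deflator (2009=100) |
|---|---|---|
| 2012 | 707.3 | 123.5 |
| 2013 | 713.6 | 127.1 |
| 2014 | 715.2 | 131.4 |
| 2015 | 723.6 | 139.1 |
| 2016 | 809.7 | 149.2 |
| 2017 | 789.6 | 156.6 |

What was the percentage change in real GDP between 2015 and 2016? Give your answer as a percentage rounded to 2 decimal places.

4.32%

Real GDP 2015 = 723.6/1.391 = 520.20.
Real GDP 2016 = 809.7/1.492 = 542.69.
Change = 542.69/520.20 − 1 = 0.0432.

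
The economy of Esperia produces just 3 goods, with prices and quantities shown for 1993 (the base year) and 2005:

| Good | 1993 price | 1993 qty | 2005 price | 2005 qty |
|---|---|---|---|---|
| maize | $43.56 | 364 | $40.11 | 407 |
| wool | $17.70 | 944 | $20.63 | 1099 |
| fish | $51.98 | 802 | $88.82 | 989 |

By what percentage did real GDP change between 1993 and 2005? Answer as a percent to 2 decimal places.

19.31%

Real GDP 1993 = Nominal GDP 1993 = 43.56·364 + 17.70·944 + 51.98·802 = 74252.60.
Real GDP 2005 (at 1993 prices) = 43.56·407 + 17.70·1099 + 51.98·989 = 88589.44.
Real growth = 88589.44/74252.60 − 1 = 0.1931.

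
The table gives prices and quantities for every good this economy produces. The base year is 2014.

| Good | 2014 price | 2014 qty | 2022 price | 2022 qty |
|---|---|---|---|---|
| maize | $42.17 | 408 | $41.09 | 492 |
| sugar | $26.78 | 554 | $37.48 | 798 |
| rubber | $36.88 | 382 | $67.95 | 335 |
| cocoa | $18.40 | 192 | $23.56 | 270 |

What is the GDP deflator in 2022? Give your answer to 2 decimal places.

133.33

Nominal GDP 2022 = 41.09·492 + 37.48·798 + 67.95·335 + 23.56·270 = 79249.77.
Real GDP 2022 (at 2014 prices) = 42.17·492 + 26.78·798 + 36.88·335 + 18.40·270 = 59440.88.
Deflator = Nominal/Real × 100 = 79249.77/59440.88 × 100 = 133.325.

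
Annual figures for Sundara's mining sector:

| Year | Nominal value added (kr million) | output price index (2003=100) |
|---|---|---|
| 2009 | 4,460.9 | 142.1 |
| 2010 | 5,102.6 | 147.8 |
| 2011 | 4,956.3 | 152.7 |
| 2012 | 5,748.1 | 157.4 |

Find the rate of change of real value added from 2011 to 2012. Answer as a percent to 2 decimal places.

Real value added 2011 = 4956.3/1.527 = 3245.78.
Real value added 2012 = 5748.1/1.574 = 3651.91.
Change = 3651.91/3245.78 − 1 = 0.1251.

12.51%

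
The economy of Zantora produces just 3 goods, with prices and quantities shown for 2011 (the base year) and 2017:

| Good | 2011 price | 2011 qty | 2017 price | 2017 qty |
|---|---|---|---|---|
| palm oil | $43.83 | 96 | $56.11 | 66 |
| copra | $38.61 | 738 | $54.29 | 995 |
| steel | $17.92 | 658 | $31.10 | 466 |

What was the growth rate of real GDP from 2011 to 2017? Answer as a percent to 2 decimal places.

11.61%

Real GDP 2011 = Nominal GDP 2011 = 43.83·96 + 38.61·738 + 17.92·658 = 44493.22.
Real GDP 2017 (at 2011 prices) = 43.83·66 + 38.61·995 + 17.92·466 = 49660.45.
Real growth = 49660.45/44493.22 − 1 = 0.1161.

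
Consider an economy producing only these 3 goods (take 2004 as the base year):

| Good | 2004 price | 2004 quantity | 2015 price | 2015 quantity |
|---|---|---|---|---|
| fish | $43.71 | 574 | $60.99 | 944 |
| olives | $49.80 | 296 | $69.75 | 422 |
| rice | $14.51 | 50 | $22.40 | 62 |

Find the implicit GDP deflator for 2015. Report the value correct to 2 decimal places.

139.92

Nominal GDP 2015 = 60.99·944 + 69.75·422 + 22.40·62 = 88397.86.
Real GDP 2015 (at 2004 prices) = 43.71·944 + 49.80·422 + 14.51·62 = 63177.46.
Deflator = Nominal/Real × 100 = 88397.86/63177.46 × 100 = 139.920.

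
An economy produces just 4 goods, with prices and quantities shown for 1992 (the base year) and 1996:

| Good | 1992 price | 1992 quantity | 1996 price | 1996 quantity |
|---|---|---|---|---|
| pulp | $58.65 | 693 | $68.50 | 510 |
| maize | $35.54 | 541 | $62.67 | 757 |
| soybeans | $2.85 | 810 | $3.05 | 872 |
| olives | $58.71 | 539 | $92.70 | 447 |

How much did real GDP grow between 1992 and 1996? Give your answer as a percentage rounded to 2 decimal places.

-8.83%

Real GDP 1992 = Nominal GDP 1992 = 58.65·693 + 35.54·541 + 2.85·810 + 58.71·539 = 93824.78.
Real GDP 1996 (at 1992 prices) = 58.65·510 + 35.54·757 + 2.85·872 + 58.71·447 = 85543.85.
Real growth = 85543.85/93824.78 − 1 = -0.0883.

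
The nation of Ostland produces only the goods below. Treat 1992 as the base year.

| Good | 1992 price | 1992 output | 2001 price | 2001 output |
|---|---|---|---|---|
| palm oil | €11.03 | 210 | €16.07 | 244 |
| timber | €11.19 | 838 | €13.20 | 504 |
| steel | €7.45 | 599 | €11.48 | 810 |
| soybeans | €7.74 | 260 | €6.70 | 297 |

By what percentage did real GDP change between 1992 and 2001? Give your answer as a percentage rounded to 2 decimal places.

Real GDP 1992 = Nominal GDP 1992 = 11.03·210 + 11.19·838 + 7.45·599 + 7.74·260 = 18168.47.
Real GDP 2001 (at 1992 prices) = 11.03·244 + 11.19·504 + 7.45·810 + 7.74·297 = 16664.36.
Real growth = 16664.36/18168.47 − 1 = -0.0828.

-8.28%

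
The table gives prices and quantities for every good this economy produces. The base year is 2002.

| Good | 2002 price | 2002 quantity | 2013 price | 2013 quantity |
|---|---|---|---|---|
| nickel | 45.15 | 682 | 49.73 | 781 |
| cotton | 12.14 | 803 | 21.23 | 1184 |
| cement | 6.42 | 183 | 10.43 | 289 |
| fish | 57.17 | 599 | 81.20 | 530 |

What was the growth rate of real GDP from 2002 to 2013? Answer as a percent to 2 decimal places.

Real GDP 2002 = Nominal GDP 2002 = 45.15·682 + 12.14·803 + 6.42·183 + 57.17·599 = 75960.41.
Real GDP 2013 (at 2002 prices) = 45.15·781 + 12.14·1184 + 6.42·289 + 57.17·530 = 81791.39.
Real growth = 81791.39/75960.41 − 1 = 0.0768.

7.68%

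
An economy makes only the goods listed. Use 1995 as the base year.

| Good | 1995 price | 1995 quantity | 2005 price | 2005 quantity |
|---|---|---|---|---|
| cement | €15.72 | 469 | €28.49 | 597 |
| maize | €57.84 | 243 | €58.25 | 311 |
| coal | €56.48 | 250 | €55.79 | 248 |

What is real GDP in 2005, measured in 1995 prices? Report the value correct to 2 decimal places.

Real GDP 2005 = Σ (p_1995 × q_2005) = 15.72·597 + 57.84·311 + 56.48·248 = 41380.12.

€41380.12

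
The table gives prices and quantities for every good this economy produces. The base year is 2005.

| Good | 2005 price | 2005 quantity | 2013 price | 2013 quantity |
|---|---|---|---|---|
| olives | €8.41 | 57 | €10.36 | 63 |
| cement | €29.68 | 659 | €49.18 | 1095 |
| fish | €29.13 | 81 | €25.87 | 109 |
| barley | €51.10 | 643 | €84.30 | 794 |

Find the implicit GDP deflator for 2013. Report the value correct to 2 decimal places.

Nominal GDP 2013 = 10.36·63 + 49.18·1095 + 25.87·109 + 84.30·794 = 124258.81.
Real GDP 2013 (at 2005 prices) = 8.41·63 + 29.68·1095 + 29.13·109 + 51.10·794 = 76778.00.
Deflator = Nominal/Real × 100 = 124258.81/76778.00 × 100 = 161.842.

161.84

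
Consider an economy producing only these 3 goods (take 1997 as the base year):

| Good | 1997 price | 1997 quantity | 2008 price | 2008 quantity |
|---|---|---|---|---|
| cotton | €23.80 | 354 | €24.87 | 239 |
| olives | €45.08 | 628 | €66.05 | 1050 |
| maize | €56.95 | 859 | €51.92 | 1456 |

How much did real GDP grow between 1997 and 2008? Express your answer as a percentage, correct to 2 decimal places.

58.71%

Real GDP 1997 = Nominal GDP 1997 = 23.80·354 + 45.08·628 + 56.95·859 = 85655.49.
Real GDP 2008 (at 1997 prices) = 23.80·239 + 45.08·1050 + 56.95·1456 = 135941.40.
Real growth = 135941.40/85655.49 − 1 = 0.5871.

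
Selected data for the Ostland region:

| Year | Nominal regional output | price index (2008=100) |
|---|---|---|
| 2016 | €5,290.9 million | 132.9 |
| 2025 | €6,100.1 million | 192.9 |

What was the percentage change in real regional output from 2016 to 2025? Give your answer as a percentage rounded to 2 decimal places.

Deflate each year: 2016 → 5290.9/1.329 = 3981.11; 2025 → 6100.1/1.929 = 3162.31.
So real regional output changed by 3162.31/3981.11 − 1 = -0.2057, i.e. -20.57%.

-20.57%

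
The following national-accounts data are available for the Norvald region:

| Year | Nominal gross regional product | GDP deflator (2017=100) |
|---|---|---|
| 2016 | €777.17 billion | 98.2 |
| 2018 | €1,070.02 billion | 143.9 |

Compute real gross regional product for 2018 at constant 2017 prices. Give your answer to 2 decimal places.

€743.59 billion

Real gross regional product = Nominal / (GDP deflator/100) = 1070.02 / 1.439 = 743.59.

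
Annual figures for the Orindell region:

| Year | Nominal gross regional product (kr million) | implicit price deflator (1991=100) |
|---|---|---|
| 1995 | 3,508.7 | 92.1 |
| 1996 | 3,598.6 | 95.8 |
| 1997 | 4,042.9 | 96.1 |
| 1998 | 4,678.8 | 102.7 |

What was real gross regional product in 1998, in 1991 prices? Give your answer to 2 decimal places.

kr 4,555.79 million

Real gross regional product 1998 = 4678.8 / 1.027 = 4555.79.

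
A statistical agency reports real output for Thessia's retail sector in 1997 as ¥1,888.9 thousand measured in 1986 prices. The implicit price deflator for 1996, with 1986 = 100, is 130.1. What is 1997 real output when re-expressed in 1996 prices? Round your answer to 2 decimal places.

¥2,457.46 thousand

Real output in 1996 prices = Real output in 1986 prices × (P_1996/P_1986) = 1888.9 × 1.301 = 2457.46.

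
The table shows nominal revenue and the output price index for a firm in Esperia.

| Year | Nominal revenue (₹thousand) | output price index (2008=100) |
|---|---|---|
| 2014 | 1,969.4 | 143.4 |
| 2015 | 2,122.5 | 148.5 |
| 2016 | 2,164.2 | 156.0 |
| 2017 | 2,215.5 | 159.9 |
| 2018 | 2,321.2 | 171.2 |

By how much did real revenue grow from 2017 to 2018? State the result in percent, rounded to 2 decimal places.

Real revenue 2017 = 2215.5/1.599 = 1385.55.
Real revenue 2018 = 2321.2/1.712 = 1355.84.
Change = 1355.84/1385.55 − 1 = -0.0214.

-2.14%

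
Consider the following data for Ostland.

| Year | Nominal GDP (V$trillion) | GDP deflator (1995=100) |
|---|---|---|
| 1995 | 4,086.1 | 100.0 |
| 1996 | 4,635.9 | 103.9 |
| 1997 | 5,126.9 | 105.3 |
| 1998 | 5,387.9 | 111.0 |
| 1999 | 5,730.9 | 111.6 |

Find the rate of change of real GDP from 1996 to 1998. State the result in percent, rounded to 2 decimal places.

8.79%

Real GDP 1996 = 4635.9/1.039 = 4461.89.
Real GDP 1998 = 5387.9/1.110 = 4853.96.
Change = 4853.96/4461.89 − 1 = 0.0879.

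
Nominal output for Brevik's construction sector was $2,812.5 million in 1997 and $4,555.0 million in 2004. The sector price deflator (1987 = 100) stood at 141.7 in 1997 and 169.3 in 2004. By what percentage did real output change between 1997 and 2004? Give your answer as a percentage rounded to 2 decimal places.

35.55%

Deflate each year: 1997 → 2812.5/1.417 = 1984.83; 2004 → 4555.0/1.693 = 2690.49.
So real output changed by 2690.49/1984.83 − 1 = 0.3555, i.e. 35.55%.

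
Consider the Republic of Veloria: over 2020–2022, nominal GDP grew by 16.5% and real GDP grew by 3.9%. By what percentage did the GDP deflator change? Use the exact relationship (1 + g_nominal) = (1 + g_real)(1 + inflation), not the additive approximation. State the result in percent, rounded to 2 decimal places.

12.13%

(1 + g_nom) = (1 + g_real)(1 + π), so π = 1.1650 / 1.0390 − 1 = 0.12127.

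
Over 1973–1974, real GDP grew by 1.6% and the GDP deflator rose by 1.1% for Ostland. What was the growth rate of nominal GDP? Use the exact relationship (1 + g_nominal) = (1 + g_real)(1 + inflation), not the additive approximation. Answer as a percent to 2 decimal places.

(1 + g_nom) = (1 + g_real)(1 + π) = 1.0160 × 1.0110 = 1.02718.

2.72%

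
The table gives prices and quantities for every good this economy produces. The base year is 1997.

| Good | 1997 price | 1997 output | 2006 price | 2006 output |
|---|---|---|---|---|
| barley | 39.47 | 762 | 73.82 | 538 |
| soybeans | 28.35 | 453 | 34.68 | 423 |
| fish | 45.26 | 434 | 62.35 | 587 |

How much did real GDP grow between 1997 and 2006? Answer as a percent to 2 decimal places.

Real GDP 1997 = Nominal GDP 1997 = 39.47·762 + 28.35·453 + 45.26·434 = 62561.53.
Real GDP 2006 (at 1997 prices) = 39.47·538 + 28.35·423 + 45.26·587 = 59794.53.
Real growth = 59794.53/62561.53 − 1 = -0.0442.

-4.42%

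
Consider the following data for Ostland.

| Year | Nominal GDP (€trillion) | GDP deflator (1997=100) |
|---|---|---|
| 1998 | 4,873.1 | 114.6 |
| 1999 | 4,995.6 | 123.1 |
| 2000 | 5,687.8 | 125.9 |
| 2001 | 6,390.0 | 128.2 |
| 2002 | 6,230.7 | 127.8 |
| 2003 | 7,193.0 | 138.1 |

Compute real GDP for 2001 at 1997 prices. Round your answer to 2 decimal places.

Real GDP 2001 = 6390.0 / 1.282 = 4984.40.

€4,984.40 trillion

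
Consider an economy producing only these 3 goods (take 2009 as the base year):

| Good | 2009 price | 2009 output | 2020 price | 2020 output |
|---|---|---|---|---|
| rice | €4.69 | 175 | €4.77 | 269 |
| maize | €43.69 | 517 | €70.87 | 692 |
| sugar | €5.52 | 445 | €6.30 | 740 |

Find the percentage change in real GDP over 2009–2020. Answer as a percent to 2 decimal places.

37.56%

Real GDP 2009 = Nominal GDP 2009 = 4.69·175 + 43.69·517 + 5.52·445 = 25864.88.
Real GDP 2020 (at 2009 prices) = 4.69·269 + 43.69·692 + 5.52·740 = 35579.89.
Real growth = 35579.89/25864.88 − 1 = 0.3756.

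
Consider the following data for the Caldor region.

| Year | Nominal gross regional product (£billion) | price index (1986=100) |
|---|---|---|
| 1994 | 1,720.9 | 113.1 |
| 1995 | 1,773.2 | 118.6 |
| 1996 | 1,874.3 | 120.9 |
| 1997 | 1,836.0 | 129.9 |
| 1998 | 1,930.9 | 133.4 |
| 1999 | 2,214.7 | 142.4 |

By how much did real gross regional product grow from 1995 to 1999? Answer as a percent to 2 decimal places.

Real gross regional product 1995 = 1773.2/1.186 = 1495.11.
Real gross regional product 1999 = 2214.7/1.424 = 1555.27.
Change = 1555.27/1495.11 − 1 = 0.0402.

4.02%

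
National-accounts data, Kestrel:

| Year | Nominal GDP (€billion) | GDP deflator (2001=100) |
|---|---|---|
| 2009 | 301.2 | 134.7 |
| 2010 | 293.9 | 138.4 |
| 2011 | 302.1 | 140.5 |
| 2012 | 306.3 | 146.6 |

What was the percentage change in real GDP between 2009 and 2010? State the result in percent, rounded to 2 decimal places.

-5.03%

Real GDP 2009 = 301.2/1.347 = 223.61.
Real GDP 2010 = 293.9/1.384 = 212.36.
Change = 212.36/223.61 − 1 = -0.0503.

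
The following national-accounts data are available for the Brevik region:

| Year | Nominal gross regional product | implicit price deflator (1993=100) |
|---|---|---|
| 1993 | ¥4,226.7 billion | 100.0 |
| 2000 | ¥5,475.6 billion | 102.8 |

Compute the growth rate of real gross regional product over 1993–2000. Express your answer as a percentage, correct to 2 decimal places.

26.02%

Deflate each year: 1993 → 4226.7/1.000 = 4226.70; 2000 → 5475.6/1.028 = 5326.46.
So real gross regional product changed by 5326.46/4226.70 − 1 = 0.2602, i.e. 26.02%.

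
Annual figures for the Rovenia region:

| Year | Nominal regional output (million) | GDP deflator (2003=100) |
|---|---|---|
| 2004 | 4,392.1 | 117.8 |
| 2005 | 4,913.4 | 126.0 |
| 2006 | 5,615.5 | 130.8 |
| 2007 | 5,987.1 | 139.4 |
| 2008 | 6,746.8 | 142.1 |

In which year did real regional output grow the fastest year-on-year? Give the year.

2008

2005: real = 4913.4/1.260 = 3899.52; growth vs 2004 (3728.44) = 4.59%.
2006: real = 5615.5/1.308 = 4293.20; growth vs 2005 (3899.52) = 10.10%.
2007: real = 5987.1/1.394 = 4294.91; growth vs 2006 (4293.20) = 0.04%.
2008: real = 6746.8/1.421 = 4747.92; growth vs 2007 (4294.91) = 10.55%.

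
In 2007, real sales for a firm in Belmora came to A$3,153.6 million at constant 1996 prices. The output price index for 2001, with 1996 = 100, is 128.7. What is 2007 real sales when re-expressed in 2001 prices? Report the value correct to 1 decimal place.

A$4,058.7 million

Real sales in 2001 prices = Real sales in 1996 prices × (P_2001/P_1996) = 3153.6 × 1.287 = 4058.68.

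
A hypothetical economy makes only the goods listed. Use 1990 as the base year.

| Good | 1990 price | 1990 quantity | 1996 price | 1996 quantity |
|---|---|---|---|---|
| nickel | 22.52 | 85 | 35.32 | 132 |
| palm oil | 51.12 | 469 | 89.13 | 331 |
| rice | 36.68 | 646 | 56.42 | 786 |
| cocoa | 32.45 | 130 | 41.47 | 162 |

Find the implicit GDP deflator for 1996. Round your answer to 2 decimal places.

Nominal GDP 1996 = 35.32·132 + 89.13·331 + 56.42·786 + 41.47·162 = 85228.53.
Real GDP 1996 (at 1990 prices) = 22.52·132 + 51.12·331 + 36.68·786 + 32.45·162 = 53980.74.
Deflator = Nominal/Real × 100 = 85228.53/53980.74 × 100 = 157.887.

157.89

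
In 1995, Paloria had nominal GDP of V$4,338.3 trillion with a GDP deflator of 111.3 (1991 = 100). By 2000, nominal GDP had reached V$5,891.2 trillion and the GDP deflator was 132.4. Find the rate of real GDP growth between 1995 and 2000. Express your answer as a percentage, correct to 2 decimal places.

14.15%

Real GDP 1995 = 4338.3 / 1.113 = 3897.84.
Real GDP 2000 = 5891.2 / 1.324 = 4449.55.
Real growth = 4449.55 / 3897.84 − 1 = 0.1415.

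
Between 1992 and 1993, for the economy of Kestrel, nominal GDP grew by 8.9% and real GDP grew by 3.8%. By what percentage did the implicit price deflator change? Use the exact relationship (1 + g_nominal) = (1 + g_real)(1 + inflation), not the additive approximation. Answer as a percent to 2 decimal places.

4.91%

(1 + g_nom) = (1 + g_real)(1 + π), so π = 1.0890 / 1.0380 − 1 = 0.04913.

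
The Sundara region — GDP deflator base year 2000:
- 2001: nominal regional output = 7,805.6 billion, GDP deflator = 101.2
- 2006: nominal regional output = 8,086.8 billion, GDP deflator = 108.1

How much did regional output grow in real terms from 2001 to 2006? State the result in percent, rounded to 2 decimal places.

Deflate each year: 2001 → 7805.6/1.012 = 7713.04; 2006 → 8086.8/1.081 = 7480.85.
So real regional output changed by 7480.85/7713.04 − 1 = -0.0301, i.e. -3.01%.

-3.01%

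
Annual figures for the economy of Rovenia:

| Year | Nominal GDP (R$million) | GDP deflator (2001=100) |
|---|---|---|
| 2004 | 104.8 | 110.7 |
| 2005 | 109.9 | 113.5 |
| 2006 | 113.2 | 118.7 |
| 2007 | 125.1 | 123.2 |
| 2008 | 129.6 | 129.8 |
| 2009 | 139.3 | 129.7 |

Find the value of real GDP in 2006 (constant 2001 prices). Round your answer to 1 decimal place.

Real GDP 2006 = 113.2 / 1.187 = 95.37.

R$95.4 million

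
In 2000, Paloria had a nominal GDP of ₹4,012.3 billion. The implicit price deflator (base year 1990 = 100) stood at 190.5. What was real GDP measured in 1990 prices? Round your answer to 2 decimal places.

Real GDP = Nominal / (implicit price deflator/100) = 4012.3 / 1.905 = 2106.19.

₹2,106.19 billion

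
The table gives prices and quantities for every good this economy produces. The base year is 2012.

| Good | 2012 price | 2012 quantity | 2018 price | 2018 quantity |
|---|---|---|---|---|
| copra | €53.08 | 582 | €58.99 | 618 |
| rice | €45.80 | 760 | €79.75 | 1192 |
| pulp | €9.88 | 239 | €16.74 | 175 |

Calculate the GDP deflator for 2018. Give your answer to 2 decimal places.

Nominal GDP 2018 = 58.99·618 + 79.75·1192 + 16.74·175 = 134447.32.
Real GDP 2018 (at 2012 prices) = 53.08·618 + 45.80·1192 + 9.88·175 = 89126.04.
Deflator = Nominal/Real × 100 = 134447.32/89126.04 × 100 = 150.851.

150.85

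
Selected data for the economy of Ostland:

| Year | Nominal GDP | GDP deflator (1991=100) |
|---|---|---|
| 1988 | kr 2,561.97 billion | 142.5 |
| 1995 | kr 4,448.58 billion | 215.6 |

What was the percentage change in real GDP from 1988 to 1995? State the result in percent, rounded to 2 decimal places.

14.77%

Real GDP 1988 = 2561.97 / 1.425 = 1797.87.
Real GDP 1995 = 4448.58 / 2.156 = 2063.35.
Real growth = 2063.35 / 1797.87 − 1 = 0.1477.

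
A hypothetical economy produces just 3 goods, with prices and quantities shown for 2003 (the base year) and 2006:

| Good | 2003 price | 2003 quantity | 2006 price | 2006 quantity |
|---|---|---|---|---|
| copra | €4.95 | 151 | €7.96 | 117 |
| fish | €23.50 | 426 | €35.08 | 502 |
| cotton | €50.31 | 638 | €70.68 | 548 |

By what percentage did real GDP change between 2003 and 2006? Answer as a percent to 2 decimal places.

Real GDP 2003 = Nominal GDP 2003 = 4.95·151 + 23.50·426 + 50.31·638 = 42856.23.
Real GDP 2006 (at 2003 prices) = 4.95·117 + 23.50·502 + 50.31·548 = 39946.03.
Real growth = 39946.03/42856.23 − 1 = -0.0679.

-6.79%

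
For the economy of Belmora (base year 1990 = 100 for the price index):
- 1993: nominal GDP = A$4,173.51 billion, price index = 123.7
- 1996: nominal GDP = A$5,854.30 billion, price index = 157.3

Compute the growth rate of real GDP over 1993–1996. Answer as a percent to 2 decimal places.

10.31%

Deflate each year: 1993 → 4173.51/1.237 = 3373.90; 1996 → 5854.30/1.573 = 3721.74.
So real GDP changed by 3721.74/3373.90 − 1 = 0.1031, i.e. 10.31%.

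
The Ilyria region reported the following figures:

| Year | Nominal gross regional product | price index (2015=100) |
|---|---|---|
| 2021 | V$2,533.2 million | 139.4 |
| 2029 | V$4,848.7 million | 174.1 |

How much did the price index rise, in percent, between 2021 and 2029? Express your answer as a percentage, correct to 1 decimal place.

Price-level change = 174.1 / 139.4 − 1 = 0.2489.

24.9%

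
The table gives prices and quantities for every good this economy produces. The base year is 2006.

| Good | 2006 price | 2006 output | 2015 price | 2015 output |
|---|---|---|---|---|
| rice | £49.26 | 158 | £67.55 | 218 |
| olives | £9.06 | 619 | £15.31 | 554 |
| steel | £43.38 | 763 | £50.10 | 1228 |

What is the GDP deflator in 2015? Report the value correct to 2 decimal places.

Nominal GDP 2015 = 67.55·218 + 15.31·554 + 50.10·1228 = 84730.44.
Real GDP 2015 (at 2006 prices) = 49.26·218 + 9.06·554 + 43.38·1228 = 69028.56.
Deflator = Nominal/Real × 100 = 84730.44/69028.56 × 100 = 122.747.

122.75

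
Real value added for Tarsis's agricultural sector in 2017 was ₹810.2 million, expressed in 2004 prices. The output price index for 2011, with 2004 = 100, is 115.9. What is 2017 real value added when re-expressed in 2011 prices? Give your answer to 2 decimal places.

₹939.02 million

Real value added in 2011 prices = Real value added in 2004 prices × (P_2011/P_2004) = 810.2 × 1.159 = 939.02.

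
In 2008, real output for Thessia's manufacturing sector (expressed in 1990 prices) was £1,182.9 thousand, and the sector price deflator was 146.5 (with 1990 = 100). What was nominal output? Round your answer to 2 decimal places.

Nominal output = Real × (sector price deflator/100) = 1182.9 × 1.465 = 1732.95.

£1,732.95 thousand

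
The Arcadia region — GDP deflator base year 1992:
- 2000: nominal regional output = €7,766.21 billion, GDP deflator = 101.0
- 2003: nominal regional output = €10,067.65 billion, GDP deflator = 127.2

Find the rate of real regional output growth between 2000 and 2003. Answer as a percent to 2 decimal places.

2.93%

Real regional output 2000 = 7766.21 / 1.010 = 7689.32.
Real regional output 2003 = 10067.65 / 1.272 = 7914.82.
Real growth = 7914.82 / 7689.32 − 1 = 0.0293.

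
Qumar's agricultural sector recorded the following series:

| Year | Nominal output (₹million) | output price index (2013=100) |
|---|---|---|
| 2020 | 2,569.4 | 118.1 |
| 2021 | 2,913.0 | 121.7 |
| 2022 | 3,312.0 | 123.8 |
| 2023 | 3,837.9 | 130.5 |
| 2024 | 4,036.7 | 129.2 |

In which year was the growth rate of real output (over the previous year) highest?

2022

2021: real = 2913.0/1.217 = 2393.59; growth vs 2020 (2175.61) = 10.02%.
2022: real = 3312.0/1.238 = 2675.28; growth vs 2021 (2393.59) = 11.77%.
2023: real = 3837.9/1.305 = 2940.92; growth vs 2022 (2675.28) = 9.93%.
2024: real = 4036.7/1.292 = 3124.38; growth vs 2023 (2940.92) = 6.24%.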